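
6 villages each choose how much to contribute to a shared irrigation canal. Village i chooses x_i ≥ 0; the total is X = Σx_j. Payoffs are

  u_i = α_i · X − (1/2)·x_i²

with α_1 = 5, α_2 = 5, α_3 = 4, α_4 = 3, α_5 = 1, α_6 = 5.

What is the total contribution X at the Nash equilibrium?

23

Village i's FOC: ∂u_i/∂x_i = α_i − x_i = 0, so x_i* = α_i.
NE contributions = (5, 5, 4, 3, 1, 5); X = 23.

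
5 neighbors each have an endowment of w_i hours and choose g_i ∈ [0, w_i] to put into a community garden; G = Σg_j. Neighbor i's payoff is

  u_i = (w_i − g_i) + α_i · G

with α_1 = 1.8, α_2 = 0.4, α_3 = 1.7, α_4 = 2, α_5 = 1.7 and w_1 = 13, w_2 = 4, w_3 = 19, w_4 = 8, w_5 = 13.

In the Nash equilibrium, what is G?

53

∂u_i/∂g_i = α_i − 1, so neighbor i contributes w_i if α_i > 1, else 0.
α_i > 1 for i ∈ {1, 3, 4, 5}; NE contributions (13, 0, 19, 8, 13), G = 53.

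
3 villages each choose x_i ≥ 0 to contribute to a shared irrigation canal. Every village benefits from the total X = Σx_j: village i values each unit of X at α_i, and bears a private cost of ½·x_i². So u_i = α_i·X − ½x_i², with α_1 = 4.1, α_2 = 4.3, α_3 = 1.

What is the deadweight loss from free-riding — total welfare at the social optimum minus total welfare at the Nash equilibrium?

62.33

Village i's FOC: ∂u_i/∂x_i = α_i − x_i = 0, so x_i* = α_i.
NE contributions = (4.1, 4.3, 1); X = 9.4.
W^NE = (Σα)·X − ½Σα_i² = 9.4² − ½·36.3 = 70.21.
Planner sets x_i = Σα_j = 9.4 for every i, so X^SO = 3·9.4 = 28.2.
W^SO = (Σα)·X^SO − ½·3·(Σα)² = (3/2)·9.4² = 132.54.
Deadweight loss = W^SO − W^NE = 62.33.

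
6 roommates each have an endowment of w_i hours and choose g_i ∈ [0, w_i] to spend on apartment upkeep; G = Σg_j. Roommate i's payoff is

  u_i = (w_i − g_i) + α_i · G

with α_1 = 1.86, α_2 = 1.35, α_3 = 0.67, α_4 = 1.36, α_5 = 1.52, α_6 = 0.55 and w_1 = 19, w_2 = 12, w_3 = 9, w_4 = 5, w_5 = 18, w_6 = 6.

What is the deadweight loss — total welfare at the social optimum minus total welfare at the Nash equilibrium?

∂u_i/∂g_i = α_i − 1, so roommate i contributes w_i if α_i > 1, else 0.
α_i > 1 for i ∈ {1, 2, 4, 5}; NE contributions (19, 12, 0, 5, 18, 0), G = 54.
W^NE = Σw_i − G^NE + (Σα_i)·G^NE = 69 + 6.31·54 = 409.74.
Planner: ∂(Σu_j)/∂g_i = Σα_j − 1 = 6.31 > 0, so everyone contributes w_i; G^SO = 69, W^SO = 69 + 6.31·69 = 504.39.
Deadweight loss = 94.65.

94.65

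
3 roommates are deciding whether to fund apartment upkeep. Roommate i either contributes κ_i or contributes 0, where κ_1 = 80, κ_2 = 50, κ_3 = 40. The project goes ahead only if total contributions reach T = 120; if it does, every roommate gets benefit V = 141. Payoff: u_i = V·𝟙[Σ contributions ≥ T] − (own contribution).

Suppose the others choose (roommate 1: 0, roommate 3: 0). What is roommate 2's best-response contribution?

Others' total = 0. Even contributing 50 gives 50 < 120: no benefit either way.
Best response: 0.

0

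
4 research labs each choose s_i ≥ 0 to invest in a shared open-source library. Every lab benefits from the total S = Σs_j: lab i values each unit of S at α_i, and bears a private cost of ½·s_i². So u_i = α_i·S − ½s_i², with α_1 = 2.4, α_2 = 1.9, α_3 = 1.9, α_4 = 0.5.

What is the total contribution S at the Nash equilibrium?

6.7

Lab i's FOC: ∂u_i/∂s_i = α_i − s_i = 0, so s_i* = α_i.
NE contributions = (2.4, 1.9, 1.9, 0.5); S = 6.7.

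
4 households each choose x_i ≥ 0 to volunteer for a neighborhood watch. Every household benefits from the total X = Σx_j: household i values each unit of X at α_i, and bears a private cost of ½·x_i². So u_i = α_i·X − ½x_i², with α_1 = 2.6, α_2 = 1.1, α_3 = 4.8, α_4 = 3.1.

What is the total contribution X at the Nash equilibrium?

11.6

Household i's FOC: ∂u_i/∂x_i = α_i − x_i = 0, so x_i* = α_i.
NE contributions = (2.6, 1.1, 4.8, 3.1); X = 11.6.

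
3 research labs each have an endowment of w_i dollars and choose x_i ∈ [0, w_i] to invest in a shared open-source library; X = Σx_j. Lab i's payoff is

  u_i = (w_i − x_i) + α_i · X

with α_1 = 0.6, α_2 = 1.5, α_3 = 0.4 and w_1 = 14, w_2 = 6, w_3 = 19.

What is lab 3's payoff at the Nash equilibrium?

21.4

∂u_i/∂x_i = α_i − 1, so lab i contributes w_i if α_i > 1, else 0.
α_i > 1 for i ∈ {2}; NE contributions (0, 6, 0), X = 6.
u_3 = (19 − 0) + 0.4·6 = 21.4.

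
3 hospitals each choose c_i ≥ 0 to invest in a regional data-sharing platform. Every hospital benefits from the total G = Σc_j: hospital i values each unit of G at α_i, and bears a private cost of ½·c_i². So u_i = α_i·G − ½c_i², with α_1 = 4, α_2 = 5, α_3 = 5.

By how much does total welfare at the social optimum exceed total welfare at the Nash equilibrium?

Hospital i's FOC: ∂u_i/∂c_i = α_i − c_i = 0, so c_i* = α_i.
NE contributions = (4, 5, 5); G = 14.
W^NE = (Σα)·G − ½Σα_i² = 14² − ½·66 = 163.
Planner sets c_i = Σα_j = 14 for every i, so G^SO = 3·14 = 42.
W^SO = (Σα)·G^SO − ½·3·(Σα)² = (3/2)·14² = 294.
Deadweight loss = W^SO − W^NE = 131.

131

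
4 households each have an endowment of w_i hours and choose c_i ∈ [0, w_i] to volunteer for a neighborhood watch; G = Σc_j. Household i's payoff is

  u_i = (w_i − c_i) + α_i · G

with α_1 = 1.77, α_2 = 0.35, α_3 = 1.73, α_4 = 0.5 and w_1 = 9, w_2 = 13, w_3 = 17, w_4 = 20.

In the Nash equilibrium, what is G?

∂u_i/∂c_i = α_i − 1, so household i contributes w_i if α_i > 1, else 0.
α_i > 1 for i ∈ {1, 3}; NE contributions (9, 0, 17, 0), G = 26.

26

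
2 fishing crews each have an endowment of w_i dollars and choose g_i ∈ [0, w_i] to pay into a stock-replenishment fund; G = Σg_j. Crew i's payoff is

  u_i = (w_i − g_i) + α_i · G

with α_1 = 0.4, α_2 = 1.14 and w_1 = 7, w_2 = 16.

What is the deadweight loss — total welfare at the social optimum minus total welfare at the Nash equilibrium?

3.78

∂u_i/∂g_i = α_i − 1, so crew i contributes w_i if α_i > 1, else 0.
α_i > 1 for i ∈ {2}; NE contributions (0, 16), G = 16.
W^NE = Σw_i − G^NE + (Σα_i)·G^NE = 23 + 0.54·16 = 31.64.
Planner: ∂(Σu_j)/∂g_i = Σα_j − 1 = 0.54 > 0, so everyone contributes w_i; G^SO = 23, W^SO = 23 + 0.54·23 = 35.42.
Deadweight loss = 3.78.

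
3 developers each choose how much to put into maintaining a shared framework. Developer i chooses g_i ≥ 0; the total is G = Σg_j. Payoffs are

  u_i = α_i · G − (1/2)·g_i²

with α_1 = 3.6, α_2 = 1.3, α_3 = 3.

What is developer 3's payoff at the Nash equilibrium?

19.2

Developer i's FOC: ∂u_i/∂g_i = α_i − g_i = 0, so g_i* = α_i.
NE contributions = (3.6, 1.3, 3); G = 7.9.
u_3 = α_3·G − ½·(g_3)² = 3·7.9 − ½·3² = 19.2.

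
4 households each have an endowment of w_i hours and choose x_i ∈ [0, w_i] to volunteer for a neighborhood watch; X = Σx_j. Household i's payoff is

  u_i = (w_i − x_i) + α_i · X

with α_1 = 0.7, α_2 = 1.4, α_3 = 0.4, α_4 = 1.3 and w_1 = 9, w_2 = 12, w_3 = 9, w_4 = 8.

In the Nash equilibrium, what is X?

∂u_i/∂x_i = α_i − 1, so household i contributes w_i if α_i > 1, else 0.
α_i > 1 for i ∈ {2, 4}; NE contributions (0, 12, 0, 8), X = 20.

20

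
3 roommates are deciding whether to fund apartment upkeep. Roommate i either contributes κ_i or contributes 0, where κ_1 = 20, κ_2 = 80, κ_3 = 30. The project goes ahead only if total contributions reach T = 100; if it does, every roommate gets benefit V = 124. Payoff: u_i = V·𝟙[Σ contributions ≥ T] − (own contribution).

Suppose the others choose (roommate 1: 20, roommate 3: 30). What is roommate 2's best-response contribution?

80

Others' total = 50. Contributing 80 brings total to 130 ≥ 100: gain V − κ_2 = 44.
Best response: 80.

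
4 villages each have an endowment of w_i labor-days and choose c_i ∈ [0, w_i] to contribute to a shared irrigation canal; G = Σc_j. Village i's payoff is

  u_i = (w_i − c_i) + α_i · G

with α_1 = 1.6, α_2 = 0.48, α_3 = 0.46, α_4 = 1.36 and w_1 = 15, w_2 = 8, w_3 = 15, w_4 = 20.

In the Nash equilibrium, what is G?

∂u_i/∂c_i = α_i − 1, so village i contributes w_i if α_i > 1, else 0.
α_i > 1 for i ∈ {1, 4}; NE contributions (15, 0, 0, 20), G = 35.

35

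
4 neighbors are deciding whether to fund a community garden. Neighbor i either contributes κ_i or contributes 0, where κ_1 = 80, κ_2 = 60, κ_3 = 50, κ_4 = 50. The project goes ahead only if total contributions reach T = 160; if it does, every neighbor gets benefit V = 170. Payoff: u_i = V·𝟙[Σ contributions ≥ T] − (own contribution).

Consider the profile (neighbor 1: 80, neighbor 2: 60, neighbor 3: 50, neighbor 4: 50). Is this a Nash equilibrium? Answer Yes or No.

Total = 240 ≥ 160: provided.
Neighbor 1 (pledges 80, payoff 90): dropping to 0 → total 160, payoff 170. Profitable deviation.

No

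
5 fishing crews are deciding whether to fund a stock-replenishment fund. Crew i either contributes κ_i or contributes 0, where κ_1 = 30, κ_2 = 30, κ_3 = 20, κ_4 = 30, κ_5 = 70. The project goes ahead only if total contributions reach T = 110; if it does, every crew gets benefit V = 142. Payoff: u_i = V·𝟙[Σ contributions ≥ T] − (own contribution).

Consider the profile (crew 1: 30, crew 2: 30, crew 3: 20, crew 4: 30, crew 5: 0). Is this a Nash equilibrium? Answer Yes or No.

Total = 110 ≥ 110: provided.
Crew 1 (pledges 30, payoff 112): dropping to 0 → total 80, payoff 0. No gain.
Crew 2 (pledges 30, payoff 112): dropping to 0 → total 80, payoff 0. No gain.
Crew 3 (pledges 20, payoff 122): dropping to 0 → total 90, payoff 0. No gain.
Crew 4 (pledges 30, payoff 112): dropping to 0 → total 80, payoff 0. No gain.
Crew 5 (pledges 0, payoff 142): pledging 70 → total 180, payoff 72. No gain.

Yes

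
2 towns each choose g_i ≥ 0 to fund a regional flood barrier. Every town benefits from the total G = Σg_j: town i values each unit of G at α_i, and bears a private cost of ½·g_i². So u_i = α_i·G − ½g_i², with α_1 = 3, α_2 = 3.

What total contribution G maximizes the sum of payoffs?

Planner FOC: ∂(Σu_j)/∂g_i = (Σα_j) − g_i = 0, so g_i^SO = Σα_j = 6 for every i; G^SO = 12.

12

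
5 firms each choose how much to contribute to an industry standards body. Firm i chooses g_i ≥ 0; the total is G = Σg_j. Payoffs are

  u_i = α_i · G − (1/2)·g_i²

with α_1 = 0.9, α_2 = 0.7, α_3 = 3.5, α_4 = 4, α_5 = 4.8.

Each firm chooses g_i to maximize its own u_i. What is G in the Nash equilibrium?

13.9

Firm i's FOC: ∂u_i/∂g_i = α_i − g_i = 0, so g_i* = α_i.
NE contributions = (0.9, 0.7, 3.5, 4, 4.8); G = 13.9.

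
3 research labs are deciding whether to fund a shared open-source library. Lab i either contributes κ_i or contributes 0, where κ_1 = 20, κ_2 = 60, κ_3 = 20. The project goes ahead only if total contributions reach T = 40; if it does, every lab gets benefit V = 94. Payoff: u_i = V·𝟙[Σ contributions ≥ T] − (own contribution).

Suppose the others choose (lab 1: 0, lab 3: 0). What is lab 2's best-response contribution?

Others' total = 0. Contributing 60 brings total to 60 ≥ 40: gain V − κ_2 = 34.
Best response: 60.

60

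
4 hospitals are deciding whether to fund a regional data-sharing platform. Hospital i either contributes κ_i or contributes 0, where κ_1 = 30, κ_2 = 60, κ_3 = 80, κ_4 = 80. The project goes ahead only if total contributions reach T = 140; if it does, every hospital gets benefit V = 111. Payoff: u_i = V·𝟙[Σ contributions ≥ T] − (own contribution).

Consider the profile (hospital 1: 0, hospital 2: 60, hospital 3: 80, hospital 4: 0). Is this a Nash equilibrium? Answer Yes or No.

Yes

Total = 140 ≥ 140: provided.
Hospital 1 (pledges 0, payoff 111): pledging 30 → total 170, payoff 81. No gain.
Hospital 2 (pledges 60, payoff 51): dropping to 0 → total 80, payoff 0. No gain.
Hospital 3 (pledges 80, payoff 31): dropping to 0 → total 60, payoff 0. No gain.
Hospital 4 (pledges 0, payoff 111): pledging 80 → total 220, payoff 31. No gain.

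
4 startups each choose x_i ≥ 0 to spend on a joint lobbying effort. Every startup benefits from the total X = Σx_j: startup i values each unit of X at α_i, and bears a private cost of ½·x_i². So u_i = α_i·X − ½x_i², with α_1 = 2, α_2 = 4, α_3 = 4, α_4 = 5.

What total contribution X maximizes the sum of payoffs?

60

Planner FOC: ∂(Σu_j)/∂x_i = (Σα_j) − x_i = 0, so x_i^SO = Σα_j = 15 for every i; X^SO = 60.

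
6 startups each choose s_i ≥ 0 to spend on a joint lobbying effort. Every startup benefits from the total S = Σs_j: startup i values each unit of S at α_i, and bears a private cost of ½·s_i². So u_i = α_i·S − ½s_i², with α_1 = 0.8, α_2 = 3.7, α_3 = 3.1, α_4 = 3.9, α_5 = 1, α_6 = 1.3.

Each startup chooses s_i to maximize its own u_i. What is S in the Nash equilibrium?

13.8

Startup i's FOC: ∂u_i/∂s_i = α_i − s_i = 0, so s_i* = α_i.
NE contributions = (0.8, 3.7, 3.1, 3.9, 1, 1.3); S = 13.8.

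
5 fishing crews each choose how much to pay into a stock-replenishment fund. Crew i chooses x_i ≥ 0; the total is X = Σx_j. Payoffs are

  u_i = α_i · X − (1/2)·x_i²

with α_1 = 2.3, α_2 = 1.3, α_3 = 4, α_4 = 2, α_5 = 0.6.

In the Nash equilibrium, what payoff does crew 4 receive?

Crew i's FOC: ∂u_i/∂x_i = α_i − x_i = 0, so x_i* = α_i.
NE contributions = (2.3, 1.3, 4, 2, 0.6); X = 10.2.
u_4 = α_4·X − ½·(x_4)² = 2·10.2 − ½·2² = 18.4.

18.4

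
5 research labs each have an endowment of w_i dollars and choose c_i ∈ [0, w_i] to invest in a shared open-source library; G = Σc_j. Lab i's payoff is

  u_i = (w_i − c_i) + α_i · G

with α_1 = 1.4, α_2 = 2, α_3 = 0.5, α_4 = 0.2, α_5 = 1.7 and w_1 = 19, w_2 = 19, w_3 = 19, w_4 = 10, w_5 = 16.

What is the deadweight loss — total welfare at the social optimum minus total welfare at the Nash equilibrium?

∂u_i/∂c_i = α_i − 1, so lab i contributes w_i if α_i > 1, else 0.
α_i > 1 for i ∈ {1, 2, 5}; NE contributions (19, 19, 0, 0, 16), G = 54.
W^NE = Σw_i − G^NE + (Σα_i)·G^NE = 83 + 4.8·54 = 342.2.
Planner: ∂(Σu_j)/∂c_i = Σα_j − 1 = 4.8 > 0, so everyone contributes w_i; G^SO = 83, W^SO = 83 + 4.8·83 = 481.4.
Deadweight loss = 139.2.

139.2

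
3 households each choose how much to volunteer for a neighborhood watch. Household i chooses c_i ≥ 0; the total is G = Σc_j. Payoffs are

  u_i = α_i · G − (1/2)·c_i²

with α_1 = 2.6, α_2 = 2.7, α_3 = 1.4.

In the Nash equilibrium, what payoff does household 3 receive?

Household i's FOC: ∂u_i/∂c_i = α_i − c_i = 0, so c_i* = α_i.
NE contributions = (2.6, 2.7, 1.4); G = 6.7.
u_3 = α_3·G − ½·(c_3)² = 1.4·6.7 − ½·1.4² = 8.4.

8.4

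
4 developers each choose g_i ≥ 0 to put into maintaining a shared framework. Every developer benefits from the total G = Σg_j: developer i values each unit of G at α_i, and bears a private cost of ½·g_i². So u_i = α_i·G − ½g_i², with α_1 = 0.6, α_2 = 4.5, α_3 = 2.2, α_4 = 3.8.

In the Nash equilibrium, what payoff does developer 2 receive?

39.825

Developer i's FOC: ∂u_i/∂g_i = α_i − g_i = 0, so g_i* = α_i.
NE contributions = (0.6, 4.5, 2.2, 3.8); G = 11.1.
u_2 = α_2·G − ½·(g_2)² = 4.5·11.1 − ½·4.5² = 39.825.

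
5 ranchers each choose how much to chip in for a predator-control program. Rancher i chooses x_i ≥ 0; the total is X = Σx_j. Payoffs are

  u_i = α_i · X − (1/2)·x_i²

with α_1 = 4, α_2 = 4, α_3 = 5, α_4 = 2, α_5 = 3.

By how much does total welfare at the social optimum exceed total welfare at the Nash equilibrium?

521

Rancher i's FOC: ∂u_i/∂x_i = α_i − x_i = 0, so x_i* = α_i.
NE contributions = (4, 4, 5, 2, 3); X = 18.
W^NE = (Σα)·X − ½Σα_i² = 18² − ½·70 = 289.
Planner sets x_i = Σα_j = 18 for every i, so X^SO = 5·18 = 90.
W^SO = (Σα)·X^SO − ½·5·(Σα)² = (5/2)·18² = 810.
Deadweight loss = W^SO − W^NE = 521.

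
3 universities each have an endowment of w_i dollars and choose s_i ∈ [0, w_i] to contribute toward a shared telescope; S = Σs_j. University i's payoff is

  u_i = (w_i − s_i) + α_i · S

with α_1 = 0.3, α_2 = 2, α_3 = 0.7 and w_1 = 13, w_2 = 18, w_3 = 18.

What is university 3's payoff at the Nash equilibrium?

30.6

∂u_i/∂s_i = α_i − 1, so university i contributes w_i if α_i > 1, else 0.
α_i > 1 for i ∈ {2}; NE contributions (0, 18, 0), S = 18.
u_3 = (18 − 0) + 0.7·18 = 30.6.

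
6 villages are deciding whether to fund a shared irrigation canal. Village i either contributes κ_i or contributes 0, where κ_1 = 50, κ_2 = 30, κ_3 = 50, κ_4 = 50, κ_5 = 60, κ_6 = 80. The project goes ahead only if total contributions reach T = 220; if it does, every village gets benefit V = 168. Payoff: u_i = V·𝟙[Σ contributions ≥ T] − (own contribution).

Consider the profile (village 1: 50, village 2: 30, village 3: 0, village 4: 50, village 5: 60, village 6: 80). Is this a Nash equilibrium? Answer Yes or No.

No

Total = 270 ≥ 220: provided.
Village 1 (pledges 50, payoff 118): dropping to 0 → total 220, payoff 168. Profitable deviation.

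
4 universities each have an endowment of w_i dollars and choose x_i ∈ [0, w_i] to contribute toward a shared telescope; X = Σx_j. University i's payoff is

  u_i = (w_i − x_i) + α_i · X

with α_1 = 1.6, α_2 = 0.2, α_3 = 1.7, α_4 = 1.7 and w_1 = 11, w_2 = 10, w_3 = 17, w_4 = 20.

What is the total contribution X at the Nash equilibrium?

48

∂u_i/∂x_i = α_i − 1, so university i contributes w_i if α_i > 1, else 0.
α_i > 1 for i ∈ {1, 3, 4}; NE contributions (11, 0, 17, 20), X = 48.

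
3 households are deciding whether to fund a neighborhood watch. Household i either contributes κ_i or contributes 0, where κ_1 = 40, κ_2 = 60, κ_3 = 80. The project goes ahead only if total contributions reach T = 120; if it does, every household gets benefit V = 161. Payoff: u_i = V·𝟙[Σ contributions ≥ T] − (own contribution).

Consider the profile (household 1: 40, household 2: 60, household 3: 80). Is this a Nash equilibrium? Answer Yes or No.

No

Total = 180 ≥ 120: provided.
Household 1 (pledges 40, payoff 121): dropping to 0 → total 140, payoff 161. Profitable deviation.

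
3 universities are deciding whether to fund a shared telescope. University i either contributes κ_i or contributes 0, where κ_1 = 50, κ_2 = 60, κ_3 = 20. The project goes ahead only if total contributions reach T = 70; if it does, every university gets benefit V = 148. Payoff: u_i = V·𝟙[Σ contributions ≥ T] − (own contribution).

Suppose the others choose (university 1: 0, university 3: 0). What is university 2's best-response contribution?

Others' total = 0. Even contributing 60 gives 60 < 70: no benefit either way.
Best response: 0.

0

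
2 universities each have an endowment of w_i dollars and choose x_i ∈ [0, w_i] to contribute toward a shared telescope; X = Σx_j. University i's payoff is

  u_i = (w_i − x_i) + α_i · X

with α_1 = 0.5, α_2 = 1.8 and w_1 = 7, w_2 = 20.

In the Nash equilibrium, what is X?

20

∂u_i/∂x_i = α_i − 1, so university i contributes w_i if α_i > 1, else 0.
α_i > 1 for i ∈ {2}; NE contributions (0, 20), X = 20.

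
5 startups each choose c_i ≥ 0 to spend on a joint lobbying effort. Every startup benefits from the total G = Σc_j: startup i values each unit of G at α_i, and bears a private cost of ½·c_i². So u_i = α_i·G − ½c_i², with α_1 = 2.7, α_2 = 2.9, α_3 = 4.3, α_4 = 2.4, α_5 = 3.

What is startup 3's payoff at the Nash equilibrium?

Startup i's FOC: ∂u_i/∂c_i = α_i − c_i = 0, so c_i* = α_i.
NE contributions = (2.7, 2.9, 4.3, 2.4, 3); G = 15.3.
u_3 = α_3·G − ½·(c_3)² = 4.3·15.3 − ½·4.3² = 56.545.

56.545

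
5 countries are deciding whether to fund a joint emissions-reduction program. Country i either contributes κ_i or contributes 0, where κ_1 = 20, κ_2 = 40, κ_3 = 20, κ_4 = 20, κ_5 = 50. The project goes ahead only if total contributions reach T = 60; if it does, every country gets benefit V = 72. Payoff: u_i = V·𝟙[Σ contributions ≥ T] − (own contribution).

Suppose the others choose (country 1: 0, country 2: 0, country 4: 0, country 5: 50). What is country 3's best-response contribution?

20

Others' total = 50. Contributing 20 brings total to 70 ≥ 60: gain V − κ_3 = 52.
Best response: 20.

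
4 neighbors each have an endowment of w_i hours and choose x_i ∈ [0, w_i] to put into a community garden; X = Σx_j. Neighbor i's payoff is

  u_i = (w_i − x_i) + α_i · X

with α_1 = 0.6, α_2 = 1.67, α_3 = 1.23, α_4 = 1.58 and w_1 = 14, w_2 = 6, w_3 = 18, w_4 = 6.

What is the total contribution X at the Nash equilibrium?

30

∂u_i/∂x_i = α_i − 1, so neighbor i contributes w_i if α_i > 1, else 0.
α_i > 1 for i ∈ {2, 3, 4}; NE contributions (0, 6, 18, 6), X = 30.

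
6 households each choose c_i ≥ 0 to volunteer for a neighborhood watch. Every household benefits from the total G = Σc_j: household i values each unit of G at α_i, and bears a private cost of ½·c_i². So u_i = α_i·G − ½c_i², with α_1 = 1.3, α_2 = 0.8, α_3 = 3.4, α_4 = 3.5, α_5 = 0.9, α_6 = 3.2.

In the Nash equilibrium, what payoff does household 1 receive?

Household i's FOC: ∂u_i/∂c_i = α_i − c_i = 0, so c_i* = α_i.
NE contributions = (1.3, 0.8, 3.4, 3.5, 0.9, 3.2); G = 13.1.
u_1 = α_1·G − ½·(c_1)² = 1.3·13.1 − ½·1.3² = 16.185.

16.185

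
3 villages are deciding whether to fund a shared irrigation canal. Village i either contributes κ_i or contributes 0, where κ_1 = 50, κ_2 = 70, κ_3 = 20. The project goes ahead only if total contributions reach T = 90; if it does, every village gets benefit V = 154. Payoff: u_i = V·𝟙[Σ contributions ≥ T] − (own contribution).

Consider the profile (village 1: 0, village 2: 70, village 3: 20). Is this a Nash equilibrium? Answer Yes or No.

Yes

Total = 90 ≥ 90: provided.
Village 1 (pledges 0, payoff 154): pledging 50 → total 140, payoff 104. No gain.
Village 2 (pledges 70, payoff 84): dropping to 0 → total 20, payoff 0. No gain.
Village 3 (pledges 20, payoff 134): dropping to 0 → total 70, payoff 0. No gain.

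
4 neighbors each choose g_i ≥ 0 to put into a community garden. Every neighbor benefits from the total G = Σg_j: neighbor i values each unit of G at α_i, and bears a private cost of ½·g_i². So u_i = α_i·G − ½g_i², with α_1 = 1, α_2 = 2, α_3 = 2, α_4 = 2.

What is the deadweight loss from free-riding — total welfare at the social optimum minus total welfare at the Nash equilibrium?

55.5

Neighbor i's FOC: ∂u_i/∂g_i = α_i − g_i = 0, so g_i* = α_i.
NE contributions = (1, 2, 2, 2); G = 7.
W^NE = (Σα)·G − ½Σα_i² = 7² − ½·13 = 42.5.
Planner sets g_i = Σα_j = 7 for every i, so G^SO = 4·7 = 28.
W^SO = (Σα)·G^SO − ½·4·(Σα)² = (4/2)·7² = 98.
Deadweight loss = W^SO − W^NE = 55.5.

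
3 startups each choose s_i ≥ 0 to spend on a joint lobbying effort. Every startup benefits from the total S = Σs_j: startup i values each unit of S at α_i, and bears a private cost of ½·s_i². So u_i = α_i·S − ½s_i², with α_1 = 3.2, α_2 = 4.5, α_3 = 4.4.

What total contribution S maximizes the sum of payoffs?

36.3

Planner FOC: ∂(Σu_j)/∂s_i = (Σα_j) − s_i = 0, so s_i^SO = Σα_j = 12.1 for every i; S^SO = 36.3.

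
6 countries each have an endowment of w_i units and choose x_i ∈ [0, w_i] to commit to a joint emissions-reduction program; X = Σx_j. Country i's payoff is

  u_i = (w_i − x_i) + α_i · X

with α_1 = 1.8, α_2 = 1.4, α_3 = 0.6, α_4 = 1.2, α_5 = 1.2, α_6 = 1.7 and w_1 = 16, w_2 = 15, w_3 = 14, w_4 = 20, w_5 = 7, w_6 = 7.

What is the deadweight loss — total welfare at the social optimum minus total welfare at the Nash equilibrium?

∂u_i/∂x_i = α_i − 1, so country i contributes w_i if α_i > 1, else 0.
α_i > 1 for i ∈ {1, 2, 4, 5, 6}; NE contributions (16, 15, 0, 20, 7, 7), X = 65.
W^NE = Σw_i − X^NE + (Σα_i)·X^NE = 79 + 6.9·65 = 527.5.
Planner: ∂(Σu_j)/∂x_i = Σα_j − 1 = 6.9 > 0, so everyone contributes w_i; X^SO = 79, W^SO = 79 + 6.9·79 = 624.1.
Deadweight loss = 96.6.

96.6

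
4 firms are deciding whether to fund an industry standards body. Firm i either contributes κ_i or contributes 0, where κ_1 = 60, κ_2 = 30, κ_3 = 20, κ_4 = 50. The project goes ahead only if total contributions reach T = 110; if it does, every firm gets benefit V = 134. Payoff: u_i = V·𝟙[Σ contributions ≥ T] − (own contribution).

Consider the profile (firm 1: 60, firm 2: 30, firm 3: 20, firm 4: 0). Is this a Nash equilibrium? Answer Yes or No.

Total = 110 ≥ 110: provided.
Firm 1 (pledges 60, payoff 74): dropping to 0 → total 50, payoff 0. No gain.
Firm 2 (pledges 30, payoff 104): dropping to 0 → total 80, payoff 0. No gain.
Firm 3 (pledges 20, payoff 114): dropping to 0 → total 90, payoff 0. No gain.
Firm 4 (pledges 0, payoff 134): pledging 50 → total 160, payoff 84. No gain.

Yes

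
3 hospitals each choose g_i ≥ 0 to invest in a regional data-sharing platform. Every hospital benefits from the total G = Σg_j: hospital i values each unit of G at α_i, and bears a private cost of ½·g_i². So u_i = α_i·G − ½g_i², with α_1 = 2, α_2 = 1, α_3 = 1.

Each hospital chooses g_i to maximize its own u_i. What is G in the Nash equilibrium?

Hospital i's FOC: ∂u_i/∂g_i = α_i − g_i = 0, so g_i* = α_i.
NE contributions = (2, 1, 1); G = 4.

4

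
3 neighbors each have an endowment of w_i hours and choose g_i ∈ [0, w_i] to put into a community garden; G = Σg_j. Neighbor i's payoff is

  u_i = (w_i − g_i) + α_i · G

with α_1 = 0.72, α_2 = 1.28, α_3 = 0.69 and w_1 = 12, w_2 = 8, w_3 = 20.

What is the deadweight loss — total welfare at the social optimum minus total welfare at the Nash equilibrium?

∂u_i/∂g_i = α_i − 1, so neighbor i contributes w_i if α_i > 1, else 0.
α_i > 1 for i ∈ {2}; NE contributions (0, 8, 0), G = 8.
W^NE = Σw_i − G^NE + (Σα_i)·G^NE = 40 + 1.69·8 = 53.52.
Planner: ∂(Σu_j)/∂g_i = Σα_j − 1 = 1.69 > 0, so everyone contributes w_i; G^SO = 40, W^SO = 40 + 1.69·40 = 107.6.
Deadweight loss = 54.08.

54.08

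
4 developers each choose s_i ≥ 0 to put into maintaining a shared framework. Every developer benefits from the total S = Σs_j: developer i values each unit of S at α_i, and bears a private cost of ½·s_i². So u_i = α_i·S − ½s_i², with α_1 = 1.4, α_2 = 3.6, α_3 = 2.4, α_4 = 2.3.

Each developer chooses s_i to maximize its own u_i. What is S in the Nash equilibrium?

Developer i's FOC: ∂u_i/∂s_i = α_i − s_i = 0, so s_i* = α_i.
NE contributions = (1.4, 3.6, 2.4, 2.3); S = 9.7.

9.7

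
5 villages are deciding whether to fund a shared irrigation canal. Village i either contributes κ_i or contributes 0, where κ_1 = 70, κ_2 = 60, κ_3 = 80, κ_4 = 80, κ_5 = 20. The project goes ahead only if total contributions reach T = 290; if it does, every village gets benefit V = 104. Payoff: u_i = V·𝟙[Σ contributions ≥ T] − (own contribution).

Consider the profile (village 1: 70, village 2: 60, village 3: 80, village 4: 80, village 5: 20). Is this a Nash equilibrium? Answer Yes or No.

No

Total = 310 ≥ 290: provided.
Village 1 (pledges 70, payoff 34): dropping to 0 → total 240, payoff 0. No gain.
Village 2 (pledges 60, payoff 44): dropping to 0 → total 250, payoff 0. No gain.
Village 3 (pledges 80, payoff 24): dropping to 0 → total 230, payoff 0. No gain.
Village 4 (pledges 80, payoff 24): dropping to 0 → total 230, payoff 0. No gain.
Village 5 (pledges 20, payoff 84): dropping to 0 → total 290, payoff 104. Profitable deviation.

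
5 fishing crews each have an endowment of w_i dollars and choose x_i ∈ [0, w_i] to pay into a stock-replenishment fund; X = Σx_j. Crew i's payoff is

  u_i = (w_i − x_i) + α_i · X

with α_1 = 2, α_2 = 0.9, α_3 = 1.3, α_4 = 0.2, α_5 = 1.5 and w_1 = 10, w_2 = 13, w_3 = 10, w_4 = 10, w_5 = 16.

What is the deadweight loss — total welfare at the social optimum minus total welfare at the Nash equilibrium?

112.7

∂u_i/∂x_i = α_i − 1, so crew i contributes w_i if α_i > 1, else 0.
α_i > 1 for i ∈ {1, 3, 5}; NE contributions (10, 0, 10, 0, 16), X = 36.
W^NE = Σw_i − X^NE + (Σα_i)·X^NE = 59 + 4.9·36 = 235.4.
Planner: ∂(Σu_j)/∂x_i = Σα_j − 1 = 4.9 > 0, so everyone contributes w_i; X^SO = 59, W^SO = 59 + 4.9·59 = 348.1.
Deadweight loss = 112.7.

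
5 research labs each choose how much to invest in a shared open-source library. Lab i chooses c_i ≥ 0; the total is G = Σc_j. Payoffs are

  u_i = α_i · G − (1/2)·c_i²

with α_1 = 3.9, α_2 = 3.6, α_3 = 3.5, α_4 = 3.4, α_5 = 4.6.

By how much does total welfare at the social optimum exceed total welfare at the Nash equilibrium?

Lab i's FOC: ∂u_i/∂c_i = α_i − c_i = 0, so c_i* = α_i.
NE contributions = (3.9, 3.6, 3.5, 3.4, 4.6); G = 19.
W^NE = (Σα)·G − ½Σα_i² = 19² − ½·73.14 = 324.43.
Planner sets c_i = Σα_j = 19 for every i, so G^SO = 5·19 = 95.
W^SO = (Σα)·G^SO − ½·5·(Σα)² = (5/2)·19² = 902.5.
Deadweight loss = W^SO − W^NE = 578.07.

578.07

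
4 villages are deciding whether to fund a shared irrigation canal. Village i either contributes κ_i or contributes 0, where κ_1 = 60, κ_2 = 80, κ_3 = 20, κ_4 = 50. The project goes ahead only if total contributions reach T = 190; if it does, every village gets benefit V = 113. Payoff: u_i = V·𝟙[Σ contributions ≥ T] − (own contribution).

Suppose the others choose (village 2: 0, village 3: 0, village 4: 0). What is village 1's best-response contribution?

Others' total = 0. Even contributing 60 gives 60 < 190: no benefit either way.
Best response: 0.

0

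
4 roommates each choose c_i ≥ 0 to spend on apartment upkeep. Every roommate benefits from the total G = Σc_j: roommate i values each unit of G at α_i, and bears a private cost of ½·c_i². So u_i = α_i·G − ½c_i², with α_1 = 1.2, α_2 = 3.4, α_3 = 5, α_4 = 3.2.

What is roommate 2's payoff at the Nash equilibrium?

37.74

Roommate i's FOC: ∂u_i/∂c_i = α_i − c_i = 0, so c_i* = α_i.
NE contributions = (1.2, 3.4, 5, 3.2); G = 12.8.
u_2 = α_2·G − ½·(c_2)² = 3.4·12.8 − ½·3.4² = 37.74.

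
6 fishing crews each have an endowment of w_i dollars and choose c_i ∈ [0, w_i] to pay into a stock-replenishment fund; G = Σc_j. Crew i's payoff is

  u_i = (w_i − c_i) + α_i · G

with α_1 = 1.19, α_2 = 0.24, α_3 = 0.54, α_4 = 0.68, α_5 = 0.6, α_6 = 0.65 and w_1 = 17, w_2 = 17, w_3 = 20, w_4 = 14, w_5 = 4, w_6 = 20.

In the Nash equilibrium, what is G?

∂u_i/∂c_i = α_i − 1, so crew i contributes w_i if α_i > 1, else 0.
α_i > 1 for i ∈ {1}; NE contributions (17, 0, 0, 0, 0, 0), G = 17.

17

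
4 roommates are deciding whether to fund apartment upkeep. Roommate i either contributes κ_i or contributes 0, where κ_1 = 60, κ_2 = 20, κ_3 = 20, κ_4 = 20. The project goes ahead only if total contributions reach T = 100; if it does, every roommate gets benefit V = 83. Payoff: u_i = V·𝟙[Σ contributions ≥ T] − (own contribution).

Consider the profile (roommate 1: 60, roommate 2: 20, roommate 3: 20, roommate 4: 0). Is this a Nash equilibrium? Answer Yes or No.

Total = 100 ≥ 100: provided.
Roommate 1 (pledges 60, payoff 23): dropping to 0 → total 40, payoff 0. No gain.
Roommate 2 (pledges 20, payoff 63): dropping to 0 → total 80, payoff 0. No gain.
Roommate 3 (pledges 20, payoff 63): dropping to 0 → total 80, payoff 0. No gain.
Roommate 4 (pledges 0, payoff 83): pledging 20 → total 120, payoff 63. No gain.

Yes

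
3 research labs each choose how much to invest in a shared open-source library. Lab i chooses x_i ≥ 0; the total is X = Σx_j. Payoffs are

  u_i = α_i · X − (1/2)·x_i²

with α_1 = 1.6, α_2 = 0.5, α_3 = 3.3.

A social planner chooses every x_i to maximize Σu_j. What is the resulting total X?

16.2

Planner FOC: ∂(Σu_j)/∂x_i = (Σα_j) − x_i = 0, so x_i^SO = Σα_j = 5.4 for every i; X^SO = 16.2.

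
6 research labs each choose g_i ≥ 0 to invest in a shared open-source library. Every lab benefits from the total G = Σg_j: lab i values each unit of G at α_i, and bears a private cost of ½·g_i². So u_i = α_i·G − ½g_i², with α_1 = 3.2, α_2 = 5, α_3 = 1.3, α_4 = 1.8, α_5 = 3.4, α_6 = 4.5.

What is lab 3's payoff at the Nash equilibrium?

Lab i's FOC: ∂u_i/∂g_i = α_i − g_i = 0, so g_i* = α_i.
NE contributions = (3.2, 5, 1.3, 1.8, 3.4, 4.5); G = 19.2.
u_3 = α_3·G − ½·(g_3)² = 1.3·19.2 − ½·1.3² = 24.115.

24.115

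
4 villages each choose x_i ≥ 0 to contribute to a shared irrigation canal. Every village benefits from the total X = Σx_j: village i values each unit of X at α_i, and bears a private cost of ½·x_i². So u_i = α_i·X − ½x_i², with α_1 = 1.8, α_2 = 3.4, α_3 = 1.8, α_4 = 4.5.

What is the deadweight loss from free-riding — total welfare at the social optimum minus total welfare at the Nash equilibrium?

Village i's FOC: ∂u_i/∂x_i = α_i − x_i = 0, so x_i* = α_i.
NE contributions = (1.8, 3.4, 1.8, 4.5); X = 11.5.
W^NE = (Σα)·X − ½Σα_i² = 11.5² − ½·38.29 = 113.105.
Planner sets x_i = Σα_j = 11.5 for every i, so X^SO = 4·11.5 = 46.
W^SO = (Σα)·X^SO − ½·4·(Σα)² = (4/2)·11.5² = 264.5.
Deadweight loss = W^SO − W^NE = 151.395.

151.395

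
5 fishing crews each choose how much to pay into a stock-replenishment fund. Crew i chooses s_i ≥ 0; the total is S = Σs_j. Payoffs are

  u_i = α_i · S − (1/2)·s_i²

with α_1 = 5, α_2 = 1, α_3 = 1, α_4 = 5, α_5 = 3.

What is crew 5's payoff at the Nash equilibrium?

40.5

Crew i's FOC: ∂u_i/∂s_i = α_i − s_i = 0, so s_i* = α_i.
NE contributions = (5, 1, 1, 5, 3); S = 15.
u_5 = α_5·S − ½·(s_5)² = 3·15 − ½·3² = 40.5.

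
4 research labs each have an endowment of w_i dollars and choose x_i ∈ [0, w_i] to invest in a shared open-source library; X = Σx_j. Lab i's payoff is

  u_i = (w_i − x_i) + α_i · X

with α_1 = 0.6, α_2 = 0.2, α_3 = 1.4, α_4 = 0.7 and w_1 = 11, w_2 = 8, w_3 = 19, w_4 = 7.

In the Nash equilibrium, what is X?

∂u_i/∂x_i = α_i − 1, so lab i contributes w_i if α_i > 1, else 0.
α_i > 1 for i ∈ {3}; NE contributions (0, 0, 19, 0), X = 19.

19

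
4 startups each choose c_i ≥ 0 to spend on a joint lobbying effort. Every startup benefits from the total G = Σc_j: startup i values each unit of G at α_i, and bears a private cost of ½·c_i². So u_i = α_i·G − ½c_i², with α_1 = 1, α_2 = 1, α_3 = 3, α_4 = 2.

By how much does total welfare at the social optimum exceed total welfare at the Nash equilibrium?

Startup i's FOC: ∂u_i/∂c_i = α_i − c_i = 0, so c_i* = α_i.
NE contributions = (1, 1, 3, 2); G = 7.
W^NE = (Σα)·G − ½Σα_i² = 7² − ½·15 = 41.5.
Planner sets c_i = Σα_j = 7 for every i, so G^SO = 4·7 = 28.
W^SO = (Σα)·G^SO − ½·4·(Σα)² = (4/2)·7² = 98.
Deadweight loss = W^SO − W^NE = 56.5.

56.5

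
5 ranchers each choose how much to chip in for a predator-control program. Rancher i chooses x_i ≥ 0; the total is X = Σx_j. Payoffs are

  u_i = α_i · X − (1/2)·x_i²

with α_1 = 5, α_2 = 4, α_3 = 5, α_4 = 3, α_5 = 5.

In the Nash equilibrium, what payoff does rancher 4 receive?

Rancher i's FOC: ∂u_i/∂x_i = α_i − x_i = 0, so x_i* = α_i.
NE contributions = (5, 4, 5, 3, 5); X = 22.
u_4 = α_4·X − ½·(x_4)² = 3·22 − ½·3² = 61.5.

61.5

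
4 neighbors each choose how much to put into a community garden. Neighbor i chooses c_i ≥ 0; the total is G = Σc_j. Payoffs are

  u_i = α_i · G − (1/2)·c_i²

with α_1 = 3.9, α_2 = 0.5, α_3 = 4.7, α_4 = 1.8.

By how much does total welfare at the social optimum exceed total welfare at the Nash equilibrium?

Neighbor i's FOC: ∂u_i/∂c_i = α_i − c_i = 0, so c_i* = α_i.
NE contributions = (3.9, 0.5, 4.7, 1.8); G = 10.9.
W^NE = (Σα)·G − ½Σα_i² = 10.9² − ½·40.79 = 98.415.
Planner sets c_i = Σα_j = 10.9 for every i, so G^SO = 4·10.9 = 43.6.
W^SO = (Σα)·G^SO − ½·4·(Σα)² = (4/2)·10.9² = 237.62.
Deadweight loss = W^SO − W^NE = 139.205.

139.205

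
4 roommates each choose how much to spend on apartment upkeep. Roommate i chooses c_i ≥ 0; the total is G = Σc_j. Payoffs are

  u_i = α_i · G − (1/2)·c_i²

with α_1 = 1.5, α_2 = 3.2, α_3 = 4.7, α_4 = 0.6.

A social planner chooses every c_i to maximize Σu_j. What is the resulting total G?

40

Planner FOC: ∂(Σu_j)/∂c_i = (Σα_j) − c_i = 0, so c_i^SO = Σα_j = 10 for every i; G^SO = 40.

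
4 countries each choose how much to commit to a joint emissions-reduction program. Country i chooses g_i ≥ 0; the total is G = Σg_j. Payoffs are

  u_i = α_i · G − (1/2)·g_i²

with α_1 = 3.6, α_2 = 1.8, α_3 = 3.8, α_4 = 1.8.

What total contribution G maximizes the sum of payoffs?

44

Planner FOC: ∂(Σu_j)/∂g_i = (Σα_j) − g_i = 0, so g_i^SO = Σα_j = 11 for every i; G^SO = 44.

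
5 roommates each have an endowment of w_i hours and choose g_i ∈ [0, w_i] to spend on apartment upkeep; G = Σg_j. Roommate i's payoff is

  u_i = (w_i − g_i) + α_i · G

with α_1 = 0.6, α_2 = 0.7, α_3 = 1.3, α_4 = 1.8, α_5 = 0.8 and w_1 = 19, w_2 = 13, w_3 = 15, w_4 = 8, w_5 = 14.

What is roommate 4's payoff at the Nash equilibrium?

41.4

∂u_i/∂g_i = α_i − 1, so roommate i contributes w_i if α_i > 1, else 0.
α_i > 1 for i ∈ {3, 4}; NE contributions (0, 0, 15, 8, 0), G = 23.
u_4 = (8 − 8) + 1.8·23 = 41.4.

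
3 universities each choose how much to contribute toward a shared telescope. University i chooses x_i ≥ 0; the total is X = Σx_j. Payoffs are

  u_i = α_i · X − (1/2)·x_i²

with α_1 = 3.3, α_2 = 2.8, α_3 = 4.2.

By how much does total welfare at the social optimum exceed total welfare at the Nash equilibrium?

University i's FOC: ∂u_i/∂x_i = α_i − x_i = 0, so x_i* = α_i.
NE contributions = (3.3, 2.8, 4.2); X = 10.3.
W^NE = (Σα)·X − ½Σα_i² = 10.3² − ½·36.37 = 87.905.
Planner sets x_i = Σα_j = 10.3 for every i, so X^SO = 3·10.3 = 30.9.
W^SO = (Σα)·X^SO − ½·3·(Σα)² = (3/2)·10.3² = 159.135.
Deadweight loss = W^SO − W^NE = 71.23.

71.23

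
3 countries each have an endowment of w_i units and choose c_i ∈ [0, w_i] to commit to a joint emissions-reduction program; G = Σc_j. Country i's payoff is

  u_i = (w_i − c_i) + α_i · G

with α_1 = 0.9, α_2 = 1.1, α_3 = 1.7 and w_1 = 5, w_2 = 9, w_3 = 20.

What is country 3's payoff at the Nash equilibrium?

∂u_i/∂c_i = α_i − 1, so country i contributes w_i if α_i > 1, else 0.
α_i > 1 for i ∈ {2, 3}; NE contributions (0, 9, 20), G = 29.
u_3 = (20 − 20) + 1.7·29 = 49.3.

49.3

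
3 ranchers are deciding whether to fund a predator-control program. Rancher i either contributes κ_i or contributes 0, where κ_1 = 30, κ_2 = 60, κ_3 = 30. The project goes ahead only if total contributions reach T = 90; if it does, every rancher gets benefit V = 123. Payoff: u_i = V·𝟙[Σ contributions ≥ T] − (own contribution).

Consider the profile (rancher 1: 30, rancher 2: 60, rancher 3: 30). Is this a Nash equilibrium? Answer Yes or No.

Total = 120 ≥ 90: provided.
Rancher 1 (pledges 30, payoff 93): dropping to 0 → total 90, payoff 123. Profitable deviation.

No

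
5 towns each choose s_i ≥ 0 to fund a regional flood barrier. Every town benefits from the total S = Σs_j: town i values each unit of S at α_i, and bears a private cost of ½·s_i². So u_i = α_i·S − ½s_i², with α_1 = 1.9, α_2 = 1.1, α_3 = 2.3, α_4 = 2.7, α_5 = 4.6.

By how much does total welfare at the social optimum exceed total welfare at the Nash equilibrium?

257.42

Town i's FOC: ∂u_i/∂s_i = α_i − s_i = 0, so s_i* = α_i.
NE contributions = (1.9, 1.1, 2.3, 2.7, 4.6); S = 12.6.
W^NE = (Σα)·S − ½Σα_i² = 12.6² − ½·38.56 = 139.48.
Planner sets s_i = Σα_j = 12.6 for every i, so S^SO = 5·12.6 = 63.
W^SO = (Σα)·S^SO − ½·5·(Σα)² = (5/2)·12.6² = 396.9.
Deadweight loss = W^SO − W^NE = 257.42.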